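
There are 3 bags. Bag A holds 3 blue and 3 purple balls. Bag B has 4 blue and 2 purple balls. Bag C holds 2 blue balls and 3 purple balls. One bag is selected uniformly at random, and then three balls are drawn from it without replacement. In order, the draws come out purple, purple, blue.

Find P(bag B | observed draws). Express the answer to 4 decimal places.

0.1600

For each hypothesis, P(data | H) works out to: P(data | bag A) = (3/6)(2/5)(3/4) = 3/20; P(data | bag B) = (2/6)(1/5)(4/4) = 1/15; P(data | bag C) = (3/5)(2/4)(2/3) = 1/5.
The prior-weighted likelihoods are 1/3 · 3/20 = 1/20, 1/3 · 1/15 = 1/45, 1/3 · 1/5 = 1/15; these sum to 5/36.
By Bayes' rule, P(bag B | data) = (1/45) / (5/36) = 4/25.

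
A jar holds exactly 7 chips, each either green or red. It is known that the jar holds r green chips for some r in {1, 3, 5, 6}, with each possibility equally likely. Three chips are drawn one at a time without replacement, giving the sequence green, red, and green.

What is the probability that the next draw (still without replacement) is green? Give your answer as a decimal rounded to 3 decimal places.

0.702

The likelihood of the observed sequence under each hypothesis: P(data | r = 1) = (1/7)(6/6)(0/5) = 0; P(data | r = 3) = (3/7)(4/6)(2/5) = 4/35; P(data | r = 5) = (5/7)(2/6)(4/5) = 4/21; P(data | r = 6) = (6/7)(1/6)(5/5) = 1/7.
The prior-weighted likelihoods are 1/4 · 0 = 0, 1/4 · 4/35 = 1/35, 1/4 · 4/21 = 1/21, 1/4 · 1/7 = 1/28; with total 47/420.
The posterior is then P(r = 1 | data) = 0, P(r = 3 | data) = 12/47, P(r = 5 | data) = 20/47, P(r = 6 | data) = 15/47.
Averaging over the posterior, P(green next | data) = (1/4)(12/47) + (3/4)(20/47) + (1)(15/47) = 33/47.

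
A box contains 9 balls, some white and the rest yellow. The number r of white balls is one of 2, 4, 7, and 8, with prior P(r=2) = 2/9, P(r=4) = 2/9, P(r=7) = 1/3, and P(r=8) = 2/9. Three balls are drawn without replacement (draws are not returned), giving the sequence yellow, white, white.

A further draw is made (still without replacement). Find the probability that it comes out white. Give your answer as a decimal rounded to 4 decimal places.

0.7070

Compute the likelihood of the observed sequence for each case: P(data | r = 2) = (7/9)(2/8)(1/7) = 1/36; P(data | r = 4) = (5/9)(4/8)(3/7) = 5/42; P(data | r = 7) = (2/9)(7/8)(6/7) = 1/6; P(data | r = 8) = (1/9)(8/8)(7/7) = 1/9.
The prior-weighted likelihoods are 2/9 · 1/36 = 1/162, 2/9 · 5/42 = 5/189, 1/3 · 1/6 = 1/18, 2/9 · 1/9 = 2/81; with total 64/567.
Normalising, the posterior is P(r = 2 | data) = 7/128, P(r = 4 | data) = 15/64, P(r = 7 | data) = 63/128, P(r = 8 | data) = 7/32.
The predictive probability is P(white next | data) = (0)(7/128) + (1/3)(15/64) + (5/6)(63/128) + (1)(7/32) = 181/256.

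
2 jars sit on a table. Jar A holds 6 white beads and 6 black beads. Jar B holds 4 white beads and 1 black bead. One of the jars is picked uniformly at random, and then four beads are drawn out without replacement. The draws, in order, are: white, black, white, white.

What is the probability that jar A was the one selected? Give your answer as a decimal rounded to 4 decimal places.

0.2326

Under each hypothesis, the probability of the observed sequence is: P(data | jar A) = (6/12)(6/11)(5/10)(4/9) = 2/33; P(data | jar B) = (4/5)(1/4)(3/3)(2/2) = 1/5.
Weighting by the prior gives 1/2 · 2/33 = 1/33, 1/2 · 1/5 = 1/10; summing to 43/330.
Hence P(jar A | data) = (1/33) / (43/330) = 10/43.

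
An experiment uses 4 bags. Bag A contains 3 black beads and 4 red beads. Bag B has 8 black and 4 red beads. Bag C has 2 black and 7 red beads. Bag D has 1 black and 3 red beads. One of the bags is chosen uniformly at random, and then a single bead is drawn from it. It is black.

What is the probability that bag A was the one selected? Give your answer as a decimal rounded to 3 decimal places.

For each hypothesis, P(data | H) works out to: P(data | bag A) = (3/7) = 0.42857; P(data | bag B) = (8/12) = 0.66667; P(data | bag C) = (2/9) = 0.22222; P(data | bag D) = (1/4) = 0.25.
Weighting by the prior gives 1/4 · 0.42857 = 0.10714, 1/4 · 0.66667 = 0.16667, 1/4 · 0.22222 = 0.055556, 1/4 · 0.25 = 0.0625; with total 0.39187.
By Bayes' rule, P(bag A | data) = (0.10714) / (0.39187) = 0.27342.

0.273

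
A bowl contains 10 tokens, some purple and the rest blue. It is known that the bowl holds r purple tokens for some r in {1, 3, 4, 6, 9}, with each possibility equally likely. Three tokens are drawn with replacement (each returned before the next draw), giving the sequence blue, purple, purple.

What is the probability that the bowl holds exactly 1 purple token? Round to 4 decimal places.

The likelihood of the observed sequence under each hypothesis: P(data | r = 1) = (9/10)(1/10)(1/10) = 0.009; P(data | r = 3) = (7/10)(3/10)(3/10) = 0.063; P(data | r = 4) = (6/10)(4/10)(4/10) = 0.096; P(data | r = 6) = (4/10)(6/10)(6/10) = 0.144; P(data | r = 9) = (1/10)(9/10)(9/10) = 0.081.
The prior-weighted likelihoods are 1/5 · 0.009 = 0.0018, 1/5 · 0.063 = 0.0126, 1/5 · 0.096 = 0.0192, 1/5 · 0.144 = 0.0288, 1/5 · 0.081 = 0.0162; with total 0.0786.
Therefore the posterior P(r = 1 | data) = (0.0018) / (0.0786) = 0.022901.

0.0229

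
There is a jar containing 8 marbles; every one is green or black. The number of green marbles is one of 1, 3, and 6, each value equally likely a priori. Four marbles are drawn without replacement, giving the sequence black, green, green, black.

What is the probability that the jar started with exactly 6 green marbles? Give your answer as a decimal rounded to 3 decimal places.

For each hypothesis, P(data | H) works out to: P(data | r = 1) = (7/8)(1/7)(0/6) = 0; P(data | r = 3) = (5/8)(3/7)(2/6)(4/5) = 1/14; P(data | r = 6) = (2/8)(6/7)(5/6)(1/5) = 1/28.
The prior-weighted likelihoods are 1/3 · 0 = 0, 1/3 · 1/14 = 1/42, 1/3 · 1/28 = 1/84; summing to 1/28.
Hence P(r = 6 | data) = (1/84) / (1/28) = 1/3.

0.333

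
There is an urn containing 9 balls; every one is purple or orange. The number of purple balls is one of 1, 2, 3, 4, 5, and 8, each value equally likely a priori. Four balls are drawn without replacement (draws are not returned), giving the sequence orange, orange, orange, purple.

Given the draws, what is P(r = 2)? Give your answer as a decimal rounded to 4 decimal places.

0.2846

Compute the likelihood of the observed sequence for each case: P(data | r = 1) = (8/9)(7/8)(6/7)(1/6) = 1/9; P(data | r = 2) = (7/9)(6/8)(5/7)(2/6) = 5/36; P(data | r = 3) = (6/9)(5/8)(4/7)(3/6) = 5/42; P(data | r = 4) = (5/9)(4/8)(3/7)(4/6) = 5/63; P(data | r = 5) = (4/9)(3/8)(2/7)(5/6) = 5/126; P(data | r = 8) = (1/9)(0/8) = 0.
Weighting by the prior gives 1/6 · 1/9 = 1/54, 1/6 · 5/36 = 5/216, 1/6 · 5/42 = 5/252, 1/6 · 5/63 = 5/378, 1/6 · 5/126 = 5/756, 1/6 · 0 = 0; with total 41/504.
So P(r = 2 | data) = (5/216) / (41/504) = 35/123.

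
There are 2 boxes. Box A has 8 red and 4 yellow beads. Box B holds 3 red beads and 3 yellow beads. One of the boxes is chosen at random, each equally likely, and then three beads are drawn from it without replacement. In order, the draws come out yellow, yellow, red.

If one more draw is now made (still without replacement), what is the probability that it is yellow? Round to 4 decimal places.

0.2971

Under each hypothesis, the probability of the observed sequence is: P(data | box A) = (4/12)(3/11)(8/10) = 4/55; P(data | box B) = (3/6)(2/5)(3/4) = 3/20.
Multiplying each by its prior: 1/2 · 4/55 = 2/55, 1/2 · 3/20 = 3/40; summing to 49/440.
Normalising, the posterior is P(box A | data) = 16/49, P(box B | data) = 33/49.
So P(yellow next | data) = Σ P(yellow next | H) P(H | data) = (2/9)(16/49) + (1/3)(33/49) = 131/441.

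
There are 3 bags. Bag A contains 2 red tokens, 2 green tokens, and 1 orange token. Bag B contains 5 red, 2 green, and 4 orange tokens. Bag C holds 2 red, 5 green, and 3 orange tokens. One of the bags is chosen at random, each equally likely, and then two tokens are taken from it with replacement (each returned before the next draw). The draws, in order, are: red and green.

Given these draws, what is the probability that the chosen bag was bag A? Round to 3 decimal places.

The likelihood of the observed sequence under each hypothesis: P(data | bag A) = (2/5)(2/5) = 0.16; P(data | bag B) = (5/11)(2/11) = 0.082645; P(data | bag C) = (2/10)(5/10) = 0.1.
The prior-weighted likelihoods are 1/3 · 0.16 = 0.053333, 1/3 · 0.082645 = 0.027548, 1/3 · 0.1 = 0.033333; summing to 0.11421.
By Bayes' rule, P(bag A | data) = (0.053333) / (0.11421) = 0.46696.

0.467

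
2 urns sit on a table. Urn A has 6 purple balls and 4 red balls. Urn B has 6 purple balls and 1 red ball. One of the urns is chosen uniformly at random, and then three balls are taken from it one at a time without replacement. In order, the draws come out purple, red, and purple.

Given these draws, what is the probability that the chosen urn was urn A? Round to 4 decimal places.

The likelihood of the observed sequence under each hypothesis: P(data | urn A) = (6/10)(4/9)(5/8) = 1/6; P(data | urn B) = (6/7)(1/6)(5/5) = 1/7.
The prior-weighted likelihoods are 1/2 · 1/6 = 1/12, 1/2 · 1/7 = 1/14; these sum to 13/84.
By Bayes' rule, P(urn A | data) = (1/12) / (13/84) = 7/13.

0.5385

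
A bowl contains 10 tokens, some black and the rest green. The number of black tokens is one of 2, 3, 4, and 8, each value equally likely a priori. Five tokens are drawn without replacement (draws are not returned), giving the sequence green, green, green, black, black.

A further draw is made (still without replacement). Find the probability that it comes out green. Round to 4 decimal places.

The likelihood of the observed sequence under each hypothesis: P(data | r = 2) = (8/10)(7/9)(6/8)(2/7)(1/6) = 0.022222; P(data | r = 3) = (7/10)(6/9)(5/8)(3/7)(2/6) = 0.041667; P(data | r = 4) = (6/10)(5/9)(4/8)(4/7)(3/6) = 0.047619; P(data | r = 8) = (2/10)(1/9)(0/8) = 0.
Weighting by the prior gives 1/4 · 0.022222 = 0.0055556, 1/4 · 0.041667 = 0.010417, 1/4 · 0.047619 = 0.011905, 1/4 · 0 = 0; these sum to 0.027877.
Dividing through by the total gives posterior P(r = 2 | data) = 0.19929, P(r = 3 | data) = 0.37367, P(r = 4 | data) = 0.42705, P(r = 8 | data) = 0.
So P(green next | data) = Σ P(green next | H) P(H | data) = (1)(0.19929) + (4/5)(0.37367) + (3/5)(0.42705) = 0.75445.

0.7544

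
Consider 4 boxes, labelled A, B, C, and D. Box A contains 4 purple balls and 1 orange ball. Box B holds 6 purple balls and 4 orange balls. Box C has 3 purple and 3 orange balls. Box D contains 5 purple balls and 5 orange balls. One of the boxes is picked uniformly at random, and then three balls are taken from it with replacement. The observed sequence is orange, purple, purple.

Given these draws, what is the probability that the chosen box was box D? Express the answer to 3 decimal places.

Under each hypothesis, the probability of the observed sequence is: P(data | box A) = (1/5)(4/5)(4/5) = 0.128; P(data | box B) = (4/10)(6/10)(6/10) = 0.144; P(data | box C) = (3/6)(3/6)(3/6) = 0.125; P(data | box D) = (5/10)(5/10)(5/10) = 0.125.
Multiplying each by its prior: 1/4 · 0.128 = 0.032, 1/4 · 0.144 = 0.036, 1/4 · 0.125 = 0.03125, 1/4 · 0.125 = 0.03125; summing to 0.1305.
By Bayes' rule, P(box D | data) = (0.03125) / (0.1305) = 0.23946.

0.239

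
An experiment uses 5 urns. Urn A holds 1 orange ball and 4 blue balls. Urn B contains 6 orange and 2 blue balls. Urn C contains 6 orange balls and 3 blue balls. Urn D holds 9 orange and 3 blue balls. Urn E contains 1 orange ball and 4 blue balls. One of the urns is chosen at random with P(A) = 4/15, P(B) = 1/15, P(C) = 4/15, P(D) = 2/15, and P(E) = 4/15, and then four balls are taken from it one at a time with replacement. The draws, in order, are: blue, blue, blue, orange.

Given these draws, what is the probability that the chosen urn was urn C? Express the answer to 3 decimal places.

Under each hypothesis, the probability of the observed sequence is: P(data | urn A) = (4/5)(4/5)(4/5)(1/5) = 0.1024; P(data | urn B) = (2/8)(2/8)(2/8)(6/8) = 0.011719; P(data | urn C) = (3/9)(3/9)(3/9)(6/9) = 0.024691; P(data | urn D) = (3/12)(3/12)(3/12)(9/12) = 0.011719; P(data | urn E) = (4/5)(4/5)(4/5)(1/5) = 0.1024.
The prior-weighted likelihoods are 4/15 · 0.1024 = 0.027307, 1/15 · 0.011719 = 0.00078125, 4/15 · 0.024691 = 0.0065844, 2/15 · 0.011719 = 0.0015625, 4/15 · 0.1024 = 0.027307; summing to 0.063541.
Hence P(urn C | data) = (0.0065844) / (0.063541) = 0.10362.

0.104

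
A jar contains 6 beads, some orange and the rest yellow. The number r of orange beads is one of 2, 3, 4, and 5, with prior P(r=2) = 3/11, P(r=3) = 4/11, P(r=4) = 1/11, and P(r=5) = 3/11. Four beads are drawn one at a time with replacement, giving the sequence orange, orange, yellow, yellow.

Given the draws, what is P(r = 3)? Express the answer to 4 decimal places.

The likelihood of the observed sequence under each hypothesis: P(data | r = 2) = (2/6)(2/6)(4/6)(4/6) = 0.049383; P(data | r = 3) = (3/6)(3/6)(3/6)(3/6) = 0.0625; P(data | r = 4) = (4/6)(4/6)(2/6)(2/6) = 0.049383; P(data | r = 5) = (5/6)(5/6)(1/6)(1/6) = 0.01929.
Multiplying each by its prior: 3/11 · 0.049383 = 0.013468, 4/11 · 0.0625 = 0.022727, 1/11 · 0.049383 = 0.0044893, 3/11 · 0.01929 = 0.0052609; these sum to 0.045946.
Hence P(r = 3 | data) = (0.022727) / (0.045946) = 0.49466.

0.4947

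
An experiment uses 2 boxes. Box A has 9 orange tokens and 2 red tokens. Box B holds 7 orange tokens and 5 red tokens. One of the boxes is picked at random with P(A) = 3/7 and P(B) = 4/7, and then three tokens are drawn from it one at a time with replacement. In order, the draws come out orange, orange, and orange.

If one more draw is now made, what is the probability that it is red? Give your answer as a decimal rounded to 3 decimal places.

0.258

Compute the likelihood of the observed sequence for each case: P(data | box A) = (9/11)(9/11)(9/11) = 0.54771; P(data | box B) = (7/12)(7/12)(7/12) = 0.1985.
The prior-weighted likelihoods are 3/7 · 0.54771 = 0.23473, 4/7 · 0.1985 = 0.11343; these sum to 0.34816.
Normalising, the posterior is P(box A | data) = 0.67421, P(box B | data) = 0.32579.
So P(red next | data) = Σ P(red next | H) P(H | data) = (2/11)(0.67421) + (5/12)(0.32579) = 0.25833.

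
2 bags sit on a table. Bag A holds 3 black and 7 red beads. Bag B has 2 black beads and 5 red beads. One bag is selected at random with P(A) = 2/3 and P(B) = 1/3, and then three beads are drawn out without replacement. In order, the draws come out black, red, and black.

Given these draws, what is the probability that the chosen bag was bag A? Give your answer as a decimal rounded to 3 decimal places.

Compute the likelihood of the observed sequence for each case: P(data | bag A) = (3/10)(7/9)(2/8) = 7/120; P(data | bag B) = (2/7)(5/6)(1/5) = 1/21.
Weighting by the prior gives 2/3 · 7/120 = 7/180, 1/3 · 1/21 = 1/63; with total 23/420.
So P(bag A | data) = (7/180) / (23/420) = 49/69.

0.710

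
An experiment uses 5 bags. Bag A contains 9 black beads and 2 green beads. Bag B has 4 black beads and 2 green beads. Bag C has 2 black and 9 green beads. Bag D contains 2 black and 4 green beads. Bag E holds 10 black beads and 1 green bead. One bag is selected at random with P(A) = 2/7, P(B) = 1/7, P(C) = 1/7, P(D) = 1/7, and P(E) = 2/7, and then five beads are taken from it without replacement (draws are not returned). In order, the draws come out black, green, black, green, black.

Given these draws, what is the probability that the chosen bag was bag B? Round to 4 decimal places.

0.6471

For each hypothesis, P(data | H) works out to: P(data | bag A) = (9/11)(2/10)(8/9)(1/8)(7/7) = 0.018182; P(data | bag B) = (4/6)(2/5)(3/4)(1/3)(2/2) = 0.066667; P(data | bag C) = (2/11)(9/10)(1/9)(8/8)(0/7) = 0; P(data | bag D) = (2/6)(4/5)(1/4)(3/3)(0/2) = 0; P(data | bag E) = (10/11)(1/10)(9/9)(0/8) = 0.
Multiplying each by its prior: 2/7 · 0.018182 = 0.0051948, 1/7 · 0.066667 = 0.0095238, 1/7 · 0 = 0, 1/7 · 0 = 0, 2/7 · 0 = 0; these sum to 0.014719.
By Bayes' rule, P(bag B | data) = (0.0095238) / (0.014719) = 0.64706.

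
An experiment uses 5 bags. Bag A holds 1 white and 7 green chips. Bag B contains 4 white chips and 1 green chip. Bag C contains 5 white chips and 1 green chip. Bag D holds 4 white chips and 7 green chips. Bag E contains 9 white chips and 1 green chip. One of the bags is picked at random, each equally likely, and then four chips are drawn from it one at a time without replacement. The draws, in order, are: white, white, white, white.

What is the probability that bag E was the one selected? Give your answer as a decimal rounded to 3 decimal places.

0.528

Under each hypothesis, the probability of the observed sequence is: P(data | bag A) = (1/8)(0/7) = 0; P(data | bag B) = (4/5)(3/4)(2/3)(1/2) = 0.2; P(data | bag C) = (5/6)(4/5)(3/4)(2/3) = 0.33333; P(data | bag D) = (4/11)(3/10)(2/9)(1/8) = 0.0030303; P(data | bag E) = (9/10)(8/9)(7/8)(6/7) = 0.6.
Multiplying each by its prior: 1/5 · 0 = 0, 1/5 · 0.2 = 0.04, 1/5 · 0.33333 = 0.066667, 1/5 · 0.0030303 = 0.00060606, 1/5 · 0.6 = 0.12; with total 0.22727.
By Bayes' rule, P(bag E | data) = (0.12) / (0.22727) = 0.528.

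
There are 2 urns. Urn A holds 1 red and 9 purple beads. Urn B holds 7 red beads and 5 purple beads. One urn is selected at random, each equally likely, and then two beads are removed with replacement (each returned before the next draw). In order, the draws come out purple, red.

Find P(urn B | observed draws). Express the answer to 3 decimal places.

The likelihood of the observed sequence under each hypothesis: P(data | urn A) = (9/10)(1/10) = 0.09; P(data | urn B) = (5/12)(7/12) = 0.24306.
The prior-weighted likelihoods are 1/2 · 0.09 = 0.045, 1/2 · 0.24306 = 0.12153; with total 0.16653.
Therefore the posterior P(urn B | data) = (0.12153) / (0.16653) = 0.72977.

0.730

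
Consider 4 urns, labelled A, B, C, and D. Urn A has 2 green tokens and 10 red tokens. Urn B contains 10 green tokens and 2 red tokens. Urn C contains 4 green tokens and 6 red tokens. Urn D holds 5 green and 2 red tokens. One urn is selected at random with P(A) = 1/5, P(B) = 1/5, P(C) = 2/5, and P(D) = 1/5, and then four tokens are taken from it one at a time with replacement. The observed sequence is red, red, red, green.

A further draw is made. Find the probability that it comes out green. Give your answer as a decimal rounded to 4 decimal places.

0.3462

For each hypothesis, P(data | H) works out to: P(data | urn A) = (10/12)(10/12)(10/12)(2/12) = 0.096451; P(data | urn B) = (2/12)(2/12)(2/12)(10/12) = 0.003858; P(data | urn C) = (6/10)(6/10)(6/10)(4/10) = 0.0864; P(data | urn D) = (2/7)(2/7)(2/7)(5/7) = 0.01666.
Weighting by the prior gives 1/5 · 0.096451 = 0.01929, 1/5 · 0.003858 = 0.0007716, 2/5 · 0.0864 = 0.03456, 1/5 · 0.01666 = 0.0033319; these sum to 0.057954.
Dividing through by the total gives posterior P(urn A | data) = 0.33285, P(urn B | data) = 0.013314, P(urn C | data) = 0.59634, P(urn D | data) = 0.057493.
Averaging over the posterior, P(green next | data) = (1/6)(0.33285) + (5/6)(0.013314) + (2/5)(0.59634) + (5/7)(0.057493) = 0.34617.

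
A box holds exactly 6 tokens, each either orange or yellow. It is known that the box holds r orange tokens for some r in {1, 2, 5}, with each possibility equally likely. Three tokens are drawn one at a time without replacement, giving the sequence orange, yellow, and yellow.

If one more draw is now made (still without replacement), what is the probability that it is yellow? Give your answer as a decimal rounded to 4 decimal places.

0.8182

Under each hypothesis, the probability of the observed sequence is: P(data | r = 1) = (1/6)(5/5)(4/4) = 1/6; P(data | r = 2) = (2/6)(4/5)(3/4) = 1/5; P(data | r = 5) = (5/6)(1/5)(0/4) = 0.
Multiplying each by its prior: 1/3 · 1/6 = 1/18, 1/3 · 1/5 = 1/15, 1/3 · 0 = 0; summing to 11/90.
The posterior is then P(r = 1 | data) = 5/11, P(r = 2 | data) = 6/11, P(r = 5 | data) = 0.
So P(yellow next | data) = Σ P(yellow next | H) P(H | data) = (1)(5/11) + (2/3)(6/11) = 9/11.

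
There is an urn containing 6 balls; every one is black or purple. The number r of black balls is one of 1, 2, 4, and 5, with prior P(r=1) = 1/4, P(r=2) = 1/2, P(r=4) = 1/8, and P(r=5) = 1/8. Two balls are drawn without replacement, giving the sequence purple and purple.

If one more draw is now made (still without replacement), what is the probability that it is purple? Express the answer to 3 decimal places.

0.600

For each hypothesis, P(data | H) works out to: P(data | r = 1) = (5/6)(4/5) = 2/3; P(data | r = 2) = (4/6)(3/5) = 2/5; P(data | r = 4) = (2/6)(1/5) = 1/15; P(data | r = 5) = (1/6)(0/5) = 0.
Weighting by the prior gives 1/4 · 2/3 = 1/6, 1/2 · 2/5 = 1/5, 1/8 · 1/15 = 1/120, 1/8 · 0 = 0; with total 3/8.
The posterior is then P(r = 1 | data) = 4/9, P(r = 2 | data) = 8/15, P(r = 4 | data) = 1/45, P(r = 5 | data) = 0.
Averaging over the posterior, P(purple next | data) = (3/4)(4/9) + (1/2)(8/15) + (0)(1/45) = 3/5.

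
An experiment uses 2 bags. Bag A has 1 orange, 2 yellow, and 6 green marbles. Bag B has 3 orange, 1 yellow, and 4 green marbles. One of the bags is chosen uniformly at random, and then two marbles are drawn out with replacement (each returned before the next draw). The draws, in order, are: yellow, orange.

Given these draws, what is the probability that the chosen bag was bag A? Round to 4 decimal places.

For each hypothesis, P(data | H) works out to: P(data | bag A) = (2/9)(1/9) = 0.024691; P(data | bag B) = (1/8)(3/8) = 0.046875.
The prior-weighted likelihoods are 1/2 · 0.024691 = 0.012346, 1/2 · 0.046875 = 0.023438; summing to 0.035783.
By Bayes' rule, P(bag A | data) = (0.012346) / (0.035783) = 0.34501.

0.3450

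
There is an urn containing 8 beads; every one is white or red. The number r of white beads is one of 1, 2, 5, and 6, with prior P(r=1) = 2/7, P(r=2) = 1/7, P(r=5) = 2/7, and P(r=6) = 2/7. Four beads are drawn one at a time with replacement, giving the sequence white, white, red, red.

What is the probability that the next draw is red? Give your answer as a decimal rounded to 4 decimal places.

Under each hypothesis, the probability of the observed sequence is: P(data | r = 1) = (1/8)(1/8)(7/8)(7/8) = 0.011963; P(data | r = 2) = (2/8)(2/8)(6/8)(6/8) = 0.035156; P(data | r = 5) = (5/8)(5/8)(3/8)(3/8) = 0.054932; P(data | r = 6) = (6/8)(6/8)(2/8)(2/8) = 0.035156.
Weighting by the prior gives 2/7 · 0.011963 = 0.003418, 1/7 · 0.035156 = 0.0050223, 2/7 · 0.054932 = 0.015695, 2/7 · 0.035156 = 0.010045; summing to 0.03418.
The posterior is then P(r = 1 | data) = 0.1, P(r = 2 | data) = 0.14694, P(r = 5 | data) = 0.45918, P(r = 6 | data) = 0.29388.
Averaging over the posterior, P(red next | data) = (7/8)(0.1) + (3/4)(0.14694) + (3/8)(0.45918) + (1/4)(0.29388) = 0.44337.

0.4434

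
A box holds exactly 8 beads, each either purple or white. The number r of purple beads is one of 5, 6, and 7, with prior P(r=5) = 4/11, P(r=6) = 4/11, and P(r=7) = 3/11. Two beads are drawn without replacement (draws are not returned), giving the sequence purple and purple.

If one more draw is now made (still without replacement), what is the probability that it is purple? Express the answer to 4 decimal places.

0.6902

For each hypothesis, P(data | H) works out to: P(data | r = 5) = (5/8)(4/7) = 5/14; P(data | r = 6) = (6/8)(5/7) = 15/28; P(data | r = 7) = (7/8)(6/7) = 3/4.
Multiplying each by its prior: 4/11 · 5/14 = 10/77, 4/11 · 15/28 = 15/77, 3/11 · 3/4 = 9/44; with total 163/308.
The posterior is then P(r = 5 | data) = 40/163, P(r = 6 | data) = 60/163, P(r = 7 | data) = 63/163.
Averaging over the posterior, P(purple next | data) = (1/2)(40/163) + (2/3)(60/163) + (5/6)(63/163) = 225/326.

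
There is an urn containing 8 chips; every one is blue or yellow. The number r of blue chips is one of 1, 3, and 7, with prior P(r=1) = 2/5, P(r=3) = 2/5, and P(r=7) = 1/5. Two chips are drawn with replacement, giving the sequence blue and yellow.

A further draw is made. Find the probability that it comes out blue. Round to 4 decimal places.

0.3750

Under each hypothesis, the probability of the observed sequence is: P(data | r = 1) = (1/8)(7/8) = 7/64; P(data | r = 3) = (3/8)(5/8) = 15/64; P(data | r = 7) = (7/8)(1/8) = 7/64.
Weighting by the prior gives 2/5 · 7/64 = 7/160, 2/5 · 15/64 = 3/32, 1/5 · 7/64 = 7/320; summing to 51/320.
Normalising, the posterior is P(r = 1 | data) = 14/51, P(r = 3 | data) = 10/17, P(r = 7 | data) = 7/51.
Averaging over the posterior, P(blue next | data) = (1/8)(14/51) + (3/8)(10/17) + (7/8)(7/51) = 3/8.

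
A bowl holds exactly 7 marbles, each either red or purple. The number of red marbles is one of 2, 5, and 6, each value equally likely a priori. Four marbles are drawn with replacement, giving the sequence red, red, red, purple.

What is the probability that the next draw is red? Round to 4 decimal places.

0.7414

For each hypothesis, P(data | H) works out to: P(data | r = 2) = (2/7)(2/7)(2/7)(5/7) = 0.01666; P(data | r = 5) = (5/7)(5/7)(5/7)(2/7) = 0.10412; P(data | r = 6) = (6/7)(6/7)(6/7)(1/7) = 0.089963.
Multiplying each by its prior: 1/3 · 0.01666 = 0.0055532, 1/3 · 0.10412 = 0.034708, 1/3 · 0.089963 = 0.029988; with total 0.070249.
Normalising, the posterior is P(r = 2 | data) = 0.079051, P(r = 5 | data) = 0.49407, P(r = 6 | data) = 0.42688.
Averaging over the posterior, P(red next | data) = (2/7)(0.079051) + (5/7)(0.49407) + (6/7)(0.42688) = 0.74139.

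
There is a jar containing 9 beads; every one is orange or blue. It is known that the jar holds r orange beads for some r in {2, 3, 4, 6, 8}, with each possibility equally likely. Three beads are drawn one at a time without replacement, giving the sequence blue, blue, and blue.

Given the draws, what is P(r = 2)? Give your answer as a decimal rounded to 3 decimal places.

The likelihood of the observed sequence under each hypothesis: P(data | r = 2) = (7/9)(6/8)(5/7) = 5/12; P(data | r = 3) = (6/9)(5/8)(4/7) = 5/21; P(data | r = 4) = (5/9)(4/8)(3/7) = 5/42; P(data | r = 6) = (3/9)(2/8)(1/7) = 1/84; P(data | r = 8) = (1/9)(0/8) = 0.
Multiplying each by its prior: 1/5 · 5/12 = 1/12, 1/5 · 5/21 = 1/21, 1/5 · 5/42 = 1/42, 1/5 · 1/84 = 1/420, 1/5 · 0 = 0; these sum to 11/70.
By Bayes' rule, P(r = 2 | data) = (1/12) / (11/70) = 35/66.

0.530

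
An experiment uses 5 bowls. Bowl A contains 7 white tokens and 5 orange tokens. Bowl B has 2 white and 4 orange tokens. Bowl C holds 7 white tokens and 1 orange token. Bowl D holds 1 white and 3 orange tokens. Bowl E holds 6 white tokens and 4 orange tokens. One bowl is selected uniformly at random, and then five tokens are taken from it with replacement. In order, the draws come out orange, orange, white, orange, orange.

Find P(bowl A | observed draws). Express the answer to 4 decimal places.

For each hypothesis, P(data | H) works out to: P(data | bowl A) = (5/12)(5/12)(7/12)(5/12)(5/12) = 0.017582; P(data | bowl B) = (4/6)(4/6)(2/6)(4/6)(4/6) = 0.065844; P(data | bowl C) = (1/8)(1/8)(7/8)(1/8)(1/8) = 0.00021362; P(data | bowl D) = (3/4)(3/4)(1/4)(3/4)(3/4) = 0.079102; P(data | bowl E) = (4/10)(4/10)(6/10)(4/10)(4/10) = 0.01536.
The prior-weighted likelihoods are 1/5 · 0.017582 = 0.0035164, 1/5 · 0.065844 = 0.013169, 1/5 · 0.00021362 = 4.2725e-05, 1/5 · 0.079102 = 0.01582, 1/5 · 0.01536 = 0.003072; these sum to 0.03562.
Hence P(bowl A | data) = (0.0035164) / (0.03562) = 0.09872.

0.0987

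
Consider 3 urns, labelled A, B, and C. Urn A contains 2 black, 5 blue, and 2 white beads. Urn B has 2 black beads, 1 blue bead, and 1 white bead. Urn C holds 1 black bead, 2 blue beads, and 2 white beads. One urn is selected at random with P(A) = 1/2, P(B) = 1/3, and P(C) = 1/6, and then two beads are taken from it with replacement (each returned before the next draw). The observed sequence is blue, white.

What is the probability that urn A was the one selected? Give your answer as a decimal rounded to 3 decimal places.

0.565

Compute the likelihood of the observed sequence for each case: P(data | urn A) = (5/9)(2/9) = 0.12346; P(data | urn B) = (1/4)(1/4) = 0.0625; P(data | urn C) = (2/5)(2/5) = 0.16.
The prior-weighted likelihoods are 1/2 · 0.12346 = 0.061728, 1/3 · 0.0625 = 0.020833, 1/6 · 0.16 = 0.026667; these sum to 0.10923.
Therefore the posterior P(urn A | data) = (0.061728) / (0.10923) = 0.56513.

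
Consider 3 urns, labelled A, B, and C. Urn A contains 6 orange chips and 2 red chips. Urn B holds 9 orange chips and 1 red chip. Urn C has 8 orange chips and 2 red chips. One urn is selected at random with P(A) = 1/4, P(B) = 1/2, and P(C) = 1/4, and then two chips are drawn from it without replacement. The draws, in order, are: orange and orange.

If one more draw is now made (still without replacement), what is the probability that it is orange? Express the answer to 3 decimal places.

The likelihood of the observed sequence under each hypothesis: P(data | urn A) = (6/8)(5/7) = 0.53571; P(data | urn B) = (9/10)(8/9) = 0.8; P(data | urn C) = (8/10)(7/9) = 0.62222.
Multiplying each by its prior: 1/4 · 0.53571 = 0.13393, 1/2 · 0.8 = 0.4, 1/4 · 0.62222 = 0.15556; with total 0.68948.
Normalising, the posterior is P(urn A | data) = 0.19424, P(urn B | data) = 0.58014, P(urn C | data) = 0.22561.
Averaging over the posterior, P(orange next | data) = (2/3)(0.19424) + (7/8)(0.58014) + (3/4)(0.22561) = 0.80633.

0.806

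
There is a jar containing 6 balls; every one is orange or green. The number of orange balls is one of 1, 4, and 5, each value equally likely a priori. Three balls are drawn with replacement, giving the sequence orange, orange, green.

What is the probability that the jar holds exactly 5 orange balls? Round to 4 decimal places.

0.4032

The likelihood of the observed sequence under each hypothesis: P(data | r = 1) = (1/6)(1/6)(5/6) = 5/216; P(data | r = 4) = (4/6)(4/6)(2/6) = 4/27; P(data | r = 5) = (5/6)(5/6)(1/6) = 25/216.
Weighting by the prior gives 1/3 · 5/216 = 5/648, 1/3 · 4/27 = 4/81, 1/3 · 25/216 = 25/648; with total 31/324.
Therefore the posterior P(r = 5 | data) = (25/648) / (31/324) = 25/62.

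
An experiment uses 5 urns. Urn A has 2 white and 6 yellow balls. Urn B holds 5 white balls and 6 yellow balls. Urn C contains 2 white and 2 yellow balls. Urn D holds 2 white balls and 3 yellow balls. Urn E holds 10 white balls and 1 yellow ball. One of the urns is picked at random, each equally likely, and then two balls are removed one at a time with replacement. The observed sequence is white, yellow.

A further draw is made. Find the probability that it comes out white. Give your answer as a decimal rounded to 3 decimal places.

0.452

The likelihood of the observed sequence under each hypothesis: P(data | urn A) = (2/8)(6/8) = 0.1875; P(data | urn B) = (5/11)(6/11) = 0.24793; P(data | urn C) = (2/4)(2/4) = 0.25; P(data | urn D) = (2/5)(3/5) = 0.24; P(data | urn E) = (10/11)(1/11) = 0.082645.
Multiplying each by its prior: 1/5 · 0.1875 = 0.0375, 1/5 · 0.24793 = 0.049587, 1/5 · 0.25 = 0.05, 1/5 · 0.24 = 0.048, 1/5 · 0.082645 = 0.016529; summing to 0.20162.
Normalising, the posterior is P(urn A | data) = 0.186, P(urn B | data) = 0.24595, P(urn C | data) = 0.248, P(urn D | data) = 0.23808, P(urn E | data) = 0.081982.
The predictive probability is P(white next | data) = (1/4)(0.186) + (5/11)(0.24595) + (1/2)(0.248) + (2/5)(0.23808) + (10/11)(0.081982) = 0.45205.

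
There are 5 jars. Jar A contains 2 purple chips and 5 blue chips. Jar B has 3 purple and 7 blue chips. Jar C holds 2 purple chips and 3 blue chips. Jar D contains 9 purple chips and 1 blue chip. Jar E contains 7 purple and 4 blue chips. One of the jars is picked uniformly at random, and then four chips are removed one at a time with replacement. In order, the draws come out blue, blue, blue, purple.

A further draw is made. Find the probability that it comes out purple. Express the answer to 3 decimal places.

0.355

The likelihood of the observed sequence under each hypothesis: P(data | jar A) = (5/7)(5/7)(5/7)(2/7) = 0.10412; P(data | jar B) = (7/10)(7/10)(7/10)(3/10) = 0.1029; P(data | jar C) = (3/5)(3/5)(3/5)(2/5) = 0.0864; P(data | jar D) = (1/10)(1/10)(1/10)(9/10) = 0.0009; P(data | jar E) = (4/11)(4/11)(4/11)(7/11) = 0.030599.
The prior-weighted likelihoods are 1/5 · 0.10412 = 0.020825, 1/5 · 0.1029 = 0.02058, 1/5 · 0.0864 = 0.01728, 1/5 · 0.0009 = 0.00018, 1/5 · 0.030599 = 0.0061198; summing to 0.064984.
The posterior is then P(jar A | data) = 0.32046, P(jar B | data) = 0.31669, P(jar C | data) = 0.26591, P(jar D | data) = 0.0027699, P(jar E | data) = 0.094173.
So P(purple next | data) = Σ P(purple next | H) P(H | data) = (2/7)(0.32046) + (3/10)(0.31669) + (2/5)(0.26591) + (9/10)(0.0027699) + (7/11)(0.094173) = 0.35535.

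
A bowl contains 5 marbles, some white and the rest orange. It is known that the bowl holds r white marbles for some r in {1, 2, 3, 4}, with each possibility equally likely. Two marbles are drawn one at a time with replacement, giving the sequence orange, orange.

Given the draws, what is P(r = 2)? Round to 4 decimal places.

0.3000

For each hypothesis, P(data | H) works out to: P(data | r = 1) = (4/5)(4/5) = 16/25; P(data | r = 2) = (3/5)(3/5) = 9/25; P(data | r = 3) = (2/5)(2/5) = 4/25; P(data | r = 4) = (1/5)(1/5) = 1/25.
Weighting by the prior gives 1/4 · 16/25 = 4/25, 1/4 · 9/25 = 9/100, 1/4 · 4/25 = 1/25, 1/4 · 1/25 = 1/100; with total 3/10.
Therefore the posterior P(r = 2 | data) = (9/100) / (3/10) = 3/10.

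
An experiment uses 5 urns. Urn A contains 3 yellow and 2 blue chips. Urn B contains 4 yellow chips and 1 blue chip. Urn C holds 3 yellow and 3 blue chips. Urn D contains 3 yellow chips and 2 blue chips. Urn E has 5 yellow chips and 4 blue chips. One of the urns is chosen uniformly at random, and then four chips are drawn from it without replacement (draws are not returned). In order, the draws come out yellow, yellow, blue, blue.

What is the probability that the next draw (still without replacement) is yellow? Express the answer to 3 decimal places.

0.785

The likelihood of the observed sequence under each hypothesis: P(data | urn A) = (3/5)(2/4)(2/3)(1/2) = 0.1; P(data | urn B) = (4/5)(3/4)(1/3)(0/2) = 0; P(data | urn C) = (3/6)(2/5)(3/4)(2/3) = 0.1; P(data | urn D) = (3/5)(2/4)(2/3)(1/2) = 0.1; P(data | urn E) = (5/9)(4/8)(4/7)(3/6) = 0.079365.
Weighting by the prior gives 1/5 · 0.1 = 0.02, 1/5 · 0 = 0, 1/5 · 0.1 = 0.02, 1/5 · 0.1 = 0.02, 1/5 · 0.079365 = 0.015873; with total 0.075873.
Dividing through by the total gives posterior P(urn A | data) = 0.2636, P(urn B | data) = 0, P(urn C | data) = 0.2636, P(urn D | data) = 0.2636, P(urn E | data) = 0.20921.
So P(yellow next | data) = Σ P(yellow next | H) P(H | data) = (1)(0.2636) + (1/2)(0.2636) + (1)(0.2636) + (3/5)(0.20921) = 0.78452.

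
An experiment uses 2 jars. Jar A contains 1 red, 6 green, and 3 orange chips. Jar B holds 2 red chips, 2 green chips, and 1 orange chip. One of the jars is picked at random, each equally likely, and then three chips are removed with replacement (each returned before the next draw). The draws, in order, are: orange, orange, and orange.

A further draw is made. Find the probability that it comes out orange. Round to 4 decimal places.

0.2771

The likelihood of the observed sequence under each hypothesis: P(data | jar A) = (3/10)(3/10)(3/10) = 0.027; P(data | jar B) = (1/5)(1/5)(1/5) = 0.008.
Multiplying each by its prior: 1/2 · 0.027 = 0.0135, 1/2 · 0.008 = 0.004; summing to 0.0175.
Normalising, the posterior is P(jar A | data) = 0.77143, P(jar B | data) = 0.22857.
So P(orange next | data) = Σ P(orange next | H) P(H | data) = (3/10)(0.77143) + (1/5)(0.22857) = 0.27714.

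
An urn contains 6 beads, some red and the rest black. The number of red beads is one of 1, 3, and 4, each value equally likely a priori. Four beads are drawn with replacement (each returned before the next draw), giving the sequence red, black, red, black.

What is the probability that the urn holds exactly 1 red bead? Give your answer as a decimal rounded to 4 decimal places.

The likelihood of the observed sequence under each hypothesis: P(data | r = 1) = (1/6)(5/6)(1/6)(5/6) = 0.01929; P(data | r = 3) = (3/6)(3/6)(3/6)(3/6) = 0.0625; P(data | r = 4) = (4/6)(2/6)(4/6)(2/6) = 0.049383.
Multiplying each by its prior: 1/3 · 0.01929 = 0.00643, 1/3 · 0.0625 = 0.020833, 1/3 · 0.049383 = 0.016461; summing to 0.043724.
By Bayes' rule, P(r = 1 | data) = (0.00643) / (0.043724) = 0.14706.

0.1471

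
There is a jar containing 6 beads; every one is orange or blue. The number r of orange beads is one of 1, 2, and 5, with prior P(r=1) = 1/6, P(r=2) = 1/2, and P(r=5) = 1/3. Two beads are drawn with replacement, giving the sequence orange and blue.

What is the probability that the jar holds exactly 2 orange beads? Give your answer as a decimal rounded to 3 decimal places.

Under each hypothesis, the probability of the observed sequence is: P(data | r = 1) = (1/6)(5/6) = 5/36; P(data | r = 2) = (2/6)(4/6) = 2/9; P(data | r = 5) = (5/6)(1/6) = 5/36.
Weighting by the prior gives 1/6 · 5/36 = 5/216, 1/2 · 2/9 = 1/9, 1/3 · 5/36 = 5/108; these sum to 13/72.
So P(r = 2 | data) = (1/9) / (13/72) = 8/13.

0.615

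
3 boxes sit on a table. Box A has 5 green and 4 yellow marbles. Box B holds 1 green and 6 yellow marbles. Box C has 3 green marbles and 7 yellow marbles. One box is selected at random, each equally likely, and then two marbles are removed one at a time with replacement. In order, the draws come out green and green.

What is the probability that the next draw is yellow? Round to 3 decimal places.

The likelihood of the observed sequence under each hypothesis: P(data | box A) = (5/9)(5/9) = 0.30864; P(data | box B) = (1/7)(1/7) = 0.020408; P(data | box C) = (3/10)(3/10) = 0.09.
The prior-weighted likelihoods are 1/3 · 0.30864 = 0.10288, 1/3 · 0.020408 = 0.0068027, 1/3 · 0.09 = 0.03; with total 0.13968.
Dividing through by the total gives posterior P(box A | data) = 0.73653, P(box B | data) = 0.048701, P(box C | data) = 0.21477.
Averaging over the posterior, P(yellow next | data) = (4/9)(0.73653) + (6/7)(0.048701) + (7/10)(0.21477) = 0.51943.

0.519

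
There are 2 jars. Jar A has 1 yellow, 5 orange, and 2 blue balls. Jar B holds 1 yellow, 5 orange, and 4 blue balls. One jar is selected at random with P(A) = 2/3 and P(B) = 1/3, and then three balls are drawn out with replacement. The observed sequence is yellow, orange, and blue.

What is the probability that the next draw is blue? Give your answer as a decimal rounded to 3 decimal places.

Under each hypothesis, the probability of the observed sequence is: P(data | jar A) = (1/8)(5/8)(2/8) = 0.019531; P(data | jar B) = (1/10)(5/10)(4/10) = 0.02.
The prior-weighted likelihoods are 2/3 · 0.019531 = 0.013021, 1/3 · 0.02 = 0.0066667; with total 0.019688.
Normalising, the posterior is P(jar A | data) = 0.66138, P(jar B | data) = 0.33862.
So P(blue next | data) = Σ P(blue next | H) P(H | data) = (1/4)(0.66138) + (2/5)(0.33862) = 0.30079.

0.301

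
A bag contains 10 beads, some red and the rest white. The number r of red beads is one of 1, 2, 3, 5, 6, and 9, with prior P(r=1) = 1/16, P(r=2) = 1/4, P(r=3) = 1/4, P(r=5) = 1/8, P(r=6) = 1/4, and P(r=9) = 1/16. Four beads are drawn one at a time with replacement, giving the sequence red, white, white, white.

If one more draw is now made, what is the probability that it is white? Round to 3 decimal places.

Under each hypothesis, the probability of the observed sequence is: P(data | r = 1) = (1/10)(9/10)(9/10)(9/10) = 0.0729; P(data | r = 2) = (2/10)(8/10)(8/10)(8/10) = 0.1024; P(data | r = 3) = (3/10)(7/10)(7/10)(7/10) = 0.1029; P(data | r = 5) = (5/10)(5/10)(5/10)(5/10) = 0.0625; P(data | r = 6) = (6/10)(4/10)(4/10)(4/10) = 0.0384; P(data | r = 9) = (9/10)(1/10)(1/10)(1/10) = 0.0009.
The prior-weighted likelihoods are 1/16 · 0.0729 = 0.0045563, 1/4 · 0.1024 = 0.0256, 1/4 · 0.1029 = 0.025725, 1/8 · 0.0625 = 0.0078125, 1/4 · 0.0384 = 0.0096, 1/16 · 0.0009 = 5.625e-05; summing to 0.07335.
Normalising, the posterior is P(r = 1 | data) = 0.062117, P(r = 2 | data) = 0.34901, P(r = 3 | data) = 0.35072, P(r = 5 | data) = 0.10651, P(r = 6 | data) = 0.13088, P(r = 9 | data) = 0.00076687.
So P(white next | data) = Σ P(white next | H) P(H | data) = (9/10)(0.062117) + (4/5)(0.34901) + (7/10)(0.35072) + (1/2)(0.10651) + (2/5)(0.13088) + (1/10)(0.00076687) = 0.6863.

0.686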